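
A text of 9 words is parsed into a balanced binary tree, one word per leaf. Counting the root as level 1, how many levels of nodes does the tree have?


In a balanced binary tree with n leaves the deepest leaf is ceil(log2(n)) edges below the root,
so counting node levels inclusive of root and leaves gives ceil(log2(n)) + 1 levels.
log2(9) = 3.1699
ceil(3.1699) = 4
levels = 4 + 1 = 5

5


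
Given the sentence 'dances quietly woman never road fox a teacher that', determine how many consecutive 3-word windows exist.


Word trigrams from [9] words:
  Trigram 1: (dances quietly woman)
  Trigram 2: (quietly woman never)
  Trigram 3: (woman never road)
  Trigram 4: (never road fox)
  Trigram 5: (road fox a)
  Trigram 6: (fox a teacher)
  Trigram 7: (a teacher that)
Total word trigrams: 9 - 2 = 7

7


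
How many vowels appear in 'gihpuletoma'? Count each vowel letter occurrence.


Scanning each character of 'gihpuletoma':
  Position 1: 'g' -> consonant (running count: 0)
  Position 2: 'i' -> vowel (running count: 1)
  Position 3: 'h' -> consonant (running count: 1)
  Position 4: 'p' -> consonant (running count: 1)
  Position 5: 'u' -> vowel (running count: 2)
  Position 6: 'l' -> consonant (running count: 2)
  Position 7: 'e' -> vowel (running count: 3)
  Position 8: 't' -> consonant (running count: 3)
  Position 9: 'o' -> vowel (running count: 4)
  Position 10: 'm' -> consonant (running count: 4)
  Position 11: 'a' -> vowel (running count: 5)
Total vowels: 5

5


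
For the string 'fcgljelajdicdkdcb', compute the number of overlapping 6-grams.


String 'fcgljelajdicdkdcb' has length L = 17.
Number of overlapping n-grams = L - n + 1
Substituting: 17 - 6 + 1 = 12

12


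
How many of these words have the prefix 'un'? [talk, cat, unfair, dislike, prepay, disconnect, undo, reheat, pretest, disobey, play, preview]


Checking each word for prefix 'un':
  'talk' -> no (count: 0)
  'cat' -> no (count: 0)
  'unfair' -> YES, starts with 'un' (count: 1)
  'dislike' -> no (count: 1)
  'prepay' -> no (count: 1)
  'disconnect' -> no (count: 1)
  'undo' -> YES, starts with 'un' (count: 2)
  'reheat' -> no (count: 2)
  'pretest' -> no (count: 2)
  'disobey' -> no (count: 2)
  'play' -> no (count: 2)
  'preview' -> no (count: 2)
Total with prefix 'un': 2

2


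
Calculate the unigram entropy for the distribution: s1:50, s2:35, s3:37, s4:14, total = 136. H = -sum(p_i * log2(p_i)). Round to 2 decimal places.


Computing entropy H = -sum(p_i * log2(p_i)):
  s1: p = 50/136 = 0.3676, -p*log2(p) = 0.5307
  s2: p = 35/136 = 0.2574, -p*log2(p) = 0.5039
  s3: p = 37/136 = 0.2721, -p*log2(p) = 0.5109
  s4: p = 14/136 = 0.1029, -p*log2(p) = 0.3377
H = sum of terms = 1.8832
Rounded to 2 decimals: 1.88

1.88


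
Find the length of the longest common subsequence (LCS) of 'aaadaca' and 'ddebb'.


DP table for LCS of 'aaadaca' and 'ddebb':
       d  d  e  b  b
    0  0  0  0  0  0
  a 0  0  0  0  0  0
  a 0  0  0  0  0  0
  a 0  0  0  0  0  0
  d 0  1  1  1  1  1
  a 0  1  1  1  1  1
  c 0  1  1  1  1  1
  a 0  1  1  1  1  1
LCS: 'd'
LCS length = 1

1


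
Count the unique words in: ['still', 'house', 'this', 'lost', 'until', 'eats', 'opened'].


Listing all tokens and tracking unique types:
  Token 1: 'still' -> NEW (unique so far: 1)
  Token 2: 'house' -> NEW (unique so far: 2)
  Token 3: 'this' -> NEW (unique so far: 3)
  Token 4: 'lost' -> NEW (unique so far: 4)
  Token 5: 'until' -> NEW (unique so far: 5)
  Token 6: 'eats' -> NEW (unique so far: 6)
  Token 7: 'opened' -> NEW (unique so far: 7)
Unique types: ('eats', 'house', 'lost', 'opened', 'still', 'this', 'until')
Vocabulary size: 7

7


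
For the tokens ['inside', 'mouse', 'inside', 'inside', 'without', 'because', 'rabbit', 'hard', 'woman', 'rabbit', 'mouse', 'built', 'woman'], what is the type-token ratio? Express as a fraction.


Tokens: 13
Unique types: ('because', 'built', 'hard', 'inside', 'mouse', 'rabbit', 'without', 'woman') = 8
TTR = 8/13
Already in lowest terms.

8/13


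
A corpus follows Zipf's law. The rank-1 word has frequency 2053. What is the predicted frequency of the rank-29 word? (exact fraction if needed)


Zipf's law: freq(rank) = f1 / rank
f1 = 2053, rank = 29
freq = 2053 / 29
GCD(2053, 29) = 1
Simplified: 2053/29

2053/29


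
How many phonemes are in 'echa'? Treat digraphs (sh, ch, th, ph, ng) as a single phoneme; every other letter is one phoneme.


Parsing 'echa' greedily, digraphs first:
  'e' -> vowel phoneme (phonemes so far: 1)
  'ch' -> digraph (1 consonant phoneme) (phonemes so far: 2)
  'a' -> vowel phoneme (phonemes so far: 3)
Total phonemes: 3

3


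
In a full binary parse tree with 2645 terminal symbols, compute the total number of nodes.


Leaf nodes (terminals): 2645
Internal nodes = n - 1 = 2645 - 1 = 2644
Total = leaves + internal = 2645 + 2644 = 5289

5289


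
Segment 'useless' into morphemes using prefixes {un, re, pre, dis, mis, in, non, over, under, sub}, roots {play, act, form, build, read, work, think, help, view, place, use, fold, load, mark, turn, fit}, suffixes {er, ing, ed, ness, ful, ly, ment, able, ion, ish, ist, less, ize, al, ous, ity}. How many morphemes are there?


Segmenting 'useless' against the inventory:
  'use' -> root (morpheme 1)
  'less' -> suffix (morpheme 2)
Total morphemes: 2

2


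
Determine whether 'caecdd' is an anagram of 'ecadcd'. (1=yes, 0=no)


Sort characters of 'caecdd': 'accdde'
Sort characters of 'ecadcd': 'accdde'
Sorted forms match -> they ARE anagrams
Result: 1

1


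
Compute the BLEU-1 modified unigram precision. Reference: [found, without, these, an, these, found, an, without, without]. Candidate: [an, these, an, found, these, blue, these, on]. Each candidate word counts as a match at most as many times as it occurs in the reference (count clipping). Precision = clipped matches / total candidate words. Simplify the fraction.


Reference word counts: {'an': 2, 'found': 2, 'these': 2, 'without': 3}
Checking each candidate word (with clipping):
  'an' -> in reference (ref count 2, used 1/2) -> match (matches: 1)
  'these' -> in reference (ref count 2, used 1/2) -> match (matches: 2)
  'an' -> in reference (ref count 2, used 2/2) -> match (matches: 3)
  'found' -> in reference (ref count 2, used 1/2) -> match (matches: 4)
  'these' -> in reference (ref count 2, used 2/2) -> match (matches: 5)
  'blue' -> not in reference -> no match (matches: 5)
  'these' -> ref count 2 already used up (2/2) -> clipped, no match (matches: 5)
  'on' -> not in reference -> no match (matches: 5)
Clipped matches: 5, Candidate length: 8
Precision = 5/8

5/8


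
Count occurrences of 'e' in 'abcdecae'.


Scanning 'abcdecae' for 'e':
  Position 4: 'e' -> MATCH (count: 1)
  Position 7: 'e' -> MATCH (count: 2)
Total occurrences of 'e': 2

2


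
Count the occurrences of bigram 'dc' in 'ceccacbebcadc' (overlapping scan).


Scanning 'ceccacbebcadc' for bigram 'dc':
  Position 0: 'ce' -> no
  Position 1: 'ec' -> no
  Position 2: 'cc' -> no
  Position 3: 'ca' -> no
  Position 4: 'ac' -> no
  Position 5: 'cb' -> no
  Position 6: 'be' -> no
  Position 7: 'eb' -> no
  Position 8: 'bc' -> no
  Position 9: 'ca' -> no
  Position 10: 'ad' -> no
  Position 11: 'dc' -> MATCH
Total matches: 1

1


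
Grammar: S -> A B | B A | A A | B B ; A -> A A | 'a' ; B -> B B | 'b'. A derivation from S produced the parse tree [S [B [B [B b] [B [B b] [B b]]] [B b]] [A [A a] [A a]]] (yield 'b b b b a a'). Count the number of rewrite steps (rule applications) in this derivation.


Every bracketed nonterminal node [X ...] in the tree is produced by exactly one rule application.
Reading the tree off as a leftmost derivation:
  Step 1: S  =>  B A   (applied S -> B A)
  Step 2: B A  =>  B B A   (applied B -> B B)
  Step 3: B B A  =>  B B B A   (applied B -> B B)
  Step 4: B B B A  =>  b B B A   (applied B -> b)
  Step 5: b B B A  =>  b B B B A   (applied B -> B B)
  Step 6: b B B B A  =>  b b B B A   (applied B -> b)
  Step 7: b b B B A  =>  b b b B A   (applied B -> b)
  Step 8: b b b B A  =>  b b b b A   (applied B -> b)
  Step 9: b b b b A  =>  b b b b A A   (applied A -> A A)
  Step 10: b b b b A A  =>  b b b b a A   (applied A -> a)
  Step 11: b b b b a A  =>  b b b b a a   (applied A -> a)
Final yield: b b b b a a
Total rewrite steps: 11

11


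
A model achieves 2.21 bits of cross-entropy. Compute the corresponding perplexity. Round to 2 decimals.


Perplexity formula: PP = 2^H
H = 2.21
PP = 2^2.21
Decompose: 2^2.21 = 2^2 * 2^0.21
2^2 = 4, 2^0.21 ~ 1.1566882
PP ~ 4 * 1.1566882 = 4.6267528
Rounded to 2 decimals: 4.63

4.63


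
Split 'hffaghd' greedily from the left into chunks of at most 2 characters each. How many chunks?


'hffaghd' has 7 characters.
Chunking with max size 2:
  Chunk 1: 'hf' (positions 0-1)
  Chunk 2: 'fa' (positions 2-3)
  Chunk 3: 'gh' (positions 4-5)
  Chunk 4: 'd' (positions 6-6)
Total chunks: ceil(7 / 2) = 4

4


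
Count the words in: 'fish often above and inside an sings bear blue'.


Counting words by splitting on spaces:
  Word 1: 'fish'
  Word 2: 'often'
  Word 3: 'above'
  Word 4: 'and'
  Word 5: 'inside'
  Word 6: 'an'
  Word 7: 'sings'
  Word 8: 'bear'
  Word 9: 'blue'
Total words: 9

9


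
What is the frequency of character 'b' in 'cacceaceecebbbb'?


Scanning 'cacceaceecebbbb' for 'b':
  Position 11: 'b' -> MATCH (count: 1)
  Position 12: 'b' -> MATCH (count: 2)
  Position 13: 'b' -> MATCH (count: 3)
  Position 14: 'b' -> MATCH (count: 4)
Total occurrences of 'b': 4

4


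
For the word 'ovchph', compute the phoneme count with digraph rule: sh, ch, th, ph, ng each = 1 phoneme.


Parsing 'ovchph' greedily, digraphs first:
  'o' -> vowel phoneme (phonemes so far: 1)
  'v' -> consonant phoneme (phonemes so far: 2)
  'ch' -> digraph (1 consonant phoneme) (phonemes so far: 3)
  'ph' -> digraph (1 consonant phoneme) (phonemes so far: 4)
Total phonemes: 4

4


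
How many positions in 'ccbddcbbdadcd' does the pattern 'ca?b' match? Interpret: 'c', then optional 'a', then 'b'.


Pattern: ca?b means 'c', then optional 'a', then 'b'.
Scanning 'ccbddcbbdadcd' position-by-position:
  Pos 0: window 'ccb' -> no
  Pos 1: window 'cbd' -> MATCH
  Pos 2: window 'bdd' -> no
  Pos 3: window 'ddc' -> no
  Pos 4: window 'dcb' -> no
  Pos 5: window 'cbb' -> MATCH
  Pos 6: window 'bbd' -> no
  Pos 7: window 'bda' -> no
  Pos 8: window 'dad' -> no
  Pos 9: window 'adc' -> no
  Pos 10: window 'dcd' -> no
  Pos 11: window 'cd' -> no
  Pos 12: window 'd' -> no
Total matches: 2

2


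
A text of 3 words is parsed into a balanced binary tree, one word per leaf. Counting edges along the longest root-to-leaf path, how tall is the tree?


In a balanced binary tree with n leaves the deepest leaf is ceil(log2(n)) edges below the root.
log2(3) = 1.5850
ceil(1.5850) = 2
height (edges) = 2

2


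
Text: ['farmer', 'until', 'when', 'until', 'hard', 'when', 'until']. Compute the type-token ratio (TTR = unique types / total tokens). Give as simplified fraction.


Tokens: 7
Unique types: ('farmer', 'hard', 'until', 'when') = 4
TTR = 4/7
Already in lowest terms.

4/7


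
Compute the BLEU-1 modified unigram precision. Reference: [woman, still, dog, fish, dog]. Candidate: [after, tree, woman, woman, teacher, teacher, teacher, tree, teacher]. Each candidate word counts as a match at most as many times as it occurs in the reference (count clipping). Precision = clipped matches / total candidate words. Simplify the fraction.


Reference word counts: {'dog': 2, 'fish': 1, 'still': 1, 'woman': 1}
Checking each candidate word (with clipping):
  'after' -> not in reference -> no match (matches: 0)
  'tree' -> not in reference -> no match (matches: 0)
  'woman' -> in reference (ref count 1, used 1/1) -> match (matches: 1)
  'woman' -> ref count 1 already used up (1/1) -> clipped, no match (matches: 1)
  'teacher' -> not in reference -> no match (matches: 1)
  'teacher' -> not in reference -> no match (matches: 1)
  'teacher' -> not in reference -> no match (matches: 1)
  'tree' -> not in reference -> no match (matches: 1)
  'teacher' -> not in reference -> no match (matches: 1)
Clipped matches: 1, Candidate length: 9
Precision = 1/9

1/9


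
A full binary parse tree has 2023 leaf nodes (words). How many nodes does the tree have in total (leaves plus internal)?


Leaf nodes (terminals): 2023
Internal nodes = n - 1 = 2023 - 1 = 2022
Total = leaves + internal = 2023 + 2022 = 4045

4045


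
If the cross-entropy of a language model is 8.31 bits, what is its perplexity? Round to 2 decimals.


Perplexity formula: PP = 2^H
H = 8.31
PP = 2^8.31
Decompose: 2^8.31 = 2^8 * 2^0.31
2^8 = 256, 2^0.31 ~ 1.2397077
PP ~ 256 * 1.2397077 = 317.3651712
Rounded to 2 decimals: 317.37

317.37


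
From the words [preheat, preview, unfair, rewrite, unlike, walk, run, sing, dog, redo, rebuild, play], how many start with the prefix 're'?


Checking each word for prefix 're':
  'preheat' -> no (count: 0)
  'preview' -> no (count: 0)
  'unfair' -> no (count: 0)
  'rewrite' -> YES, starts with 're' (count: 1)
  'unlike' -> no (count: 1)
  'walk' -> no (count: 1)
  'run' -> no (count: 1)
  'sing' -> no (count: 1)
  'dog' -> no (count: 1)
  'redo' -> YES, starts with 're' (count: 2)
  'rebuild' -> YES, starts with 're' (count: 3)
  'play' -> no (count: 3)
Total with prefix 're': 3

3


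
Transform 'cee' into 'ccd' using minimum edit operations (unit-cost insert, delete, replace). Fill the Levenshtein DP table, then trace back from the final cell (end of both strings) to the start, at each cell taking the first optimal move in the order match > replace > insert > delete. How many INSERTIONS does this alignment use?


Edit distance = 2. Backtracking from cell (3, 3) with preference match > replace > insert > delete,
then listing the resulting alignment 'cee' -> 'ccd' left to right:
  Step 1: keep 'c'
  Step 2: replace e->c
  Step 3: replace e->d
Total insertions: 0

0


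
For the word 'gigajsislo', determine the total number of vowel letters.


Scanning each character of 'gigajsislo':
  Position 1: 'g' -> consonant (running count: 0)
  Position 2: 'i' -> vowel (running count: 1)
  Position 3: 'g' -> consonant (running count: 1)
  Position 4: 'a' -> vowel (running count: 2)
  Position 5: 'j' -> consonant (running count: 2)
  Position 6: 's' -> consonant (running count: 2)
  Position 7: 'i' -> vowel (running count: 3)
  Position 8: 's' -> consonant (running count: 3)
  Position 9: 'l' -> consonant (running count: 3)
  Position 10: 'o' -> vowel (running count: 4)
Total vowels: 4

4


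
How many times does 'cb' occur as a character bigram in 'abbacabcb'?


Scanning 'abbacabcb' for bigram 'cb':
  Position 0: 'ab' -> no
  Position 1: 'bb' -> no
  Position 2: 'ba' -> no
  Position 3: 'ac' -> no
  Position 4: 'ca' -> no
  Position 5: 'ab' -> no
  Position 6: 'bc' -> no
  Position 7: 'cb' -> MATCH
Total matches: 1

1


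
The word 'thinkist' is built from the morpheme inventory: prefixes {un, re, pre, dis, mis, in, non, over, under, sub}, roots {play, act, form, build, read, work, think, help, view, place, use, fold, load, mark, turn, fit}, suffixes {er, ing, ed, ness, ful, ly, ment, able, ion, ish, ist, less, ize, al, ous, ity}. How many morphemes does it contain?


Segmenting 'thinkist' against the inventory:
  'think' -> root (morpheme 1)
  'ist' -> suffix (morpheme 2)
Total morphemes: 2

2


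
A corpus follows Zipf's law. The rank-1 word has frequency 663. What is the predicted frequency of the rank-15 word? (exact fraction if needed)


Zipf's law: freq(rank) = f1 / rank
f1 = 663, rank = 15
freq = 663 / 15
GCD(663, 15) = 3
Simplified: 221/5

221/5


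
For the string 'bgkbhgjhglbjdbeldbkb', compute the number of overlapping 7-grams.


String 'bgkbhgjhglbjdbeldbkb' has length L = 20.
Number of overlapping n-grams = L - n + 1
Substituting: 20 - 7 + 1 = 14

14


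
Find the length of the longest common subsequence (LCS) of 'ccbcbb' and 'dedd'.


DP table for LCS of 'ccbcbb' and 'dedd':
       d  e  d  d
    0  0  0  0  0
  c 0  0  0  0  0
  c 0  0  0  0  0
  b 0  0  0  0  0
  c 0  0  0  0  0
  b 0  0  0  0  0
  b 0  0  0  0  0
LCS length = 0

0


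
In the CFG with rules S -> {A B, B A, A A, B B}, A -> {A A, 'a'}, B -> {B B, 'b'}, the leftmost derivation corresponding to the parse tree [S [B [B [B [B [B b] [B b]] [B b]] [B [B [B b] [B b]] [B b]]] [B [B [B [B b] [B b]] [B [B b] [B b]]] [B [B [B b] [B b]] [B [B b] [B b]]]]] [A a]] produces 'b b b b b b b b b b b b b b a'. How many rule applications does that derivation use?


Every bracketed nonterminal node [X ...] in the tree is produced by exactly one rule application.
Reading the tree off as a leftmost derivation:
  Step 1: S  =>  B A   (applied S -> B A)
  Step 2: B A  =>  B B A   (applied B -> B B)
  Step 3: B B A  =>  B B B A   (applied B -> B B)
  Step 4: B B B A  =>  B B B B A   (applied B -> B B)
  Step 5: B B B B A  =>  B B B B B A   (applied B -> B B)
  Step 6: B B B B B A  =>  b B B B B A   (applied B -> b)
  Step 7: b B B B B A  =>  b b B B B A   (applied B -> b)
  Step 8: b b B B B A  =>  b b b B B A   (applied B -> b)
  Step 9: b b b B B A  =>  b b b B B B A   (applied B -> B B)
  Step 10: b b b B B B A  =>  b b b B B B B A   (applied B -> B B)
  Step 11: b b b B B B B A  =>  b b b b B B B A   (applied B -> b)
  Step 12: b b b b B B B A  =>  b b b b b B B A   (applied B -> b)
  Step 13: b b b b b B B A  =>  b b b b b b B A   (applied B -> b)
  Step 14: b b b b b b B A  =>  b b b b b b B B A   (applied B -> B B)
  Step 15: b b b b b b B B A  =>  b b b b b b B B B A   (applied B -> B B)
  Step 16: b b b b b b B B B A  =>  b b b b b b B B B B A   (applied B -> B B)
  Step 17: b b b b b b B B B B A  =>  b b b b b b b B B B A   (applied B -> b)
  Step 18: b b b b b b b B B B A  =>  b b b b b b b b B B A   (applied B -> b)
  Step 19: b b b b b b b b B B A  =>  b b b b b b b b B B B A   (applied B -> B B)
  Step 20: b b b b b b b b B B B A  =>  b b b b b b b b b B B A   (applied B -> b)
  Step 21: b b b b b b b b b B B A  =>  b b b b b b b b b b B A   (applied B -> b)
  Step 22: b b b b b b b b b b B A  =>  b b b b b b b b b b B B A   (applied B -> B B)
  Step 23: b b b b b b b b b b B B A  =>  b b b b b b b b b b B B B A   (applied B -> B B)
  Step 24: b b b b b b b b b b B B B A  =>  b b b b b b b b b b b B B A   (applied B -> b)
  Step 25: b b b b b b b b b b b B B A  =>  b b b b b b b b b b b b B A   (applied B -> b)
  Step 26: b b b b b b b b b b b b B A  =>  b b b b b b b b b b b b B B A   (applied B -> B B)
  Step 27: b b b b b b b b b b b b B B A  =>  b b b b b b b b b b b b b B A   (applied B -> b)
  Step 28: b b b b b b b b b b b b b B A  =>  b b b b b b b b b b b b b b A   (applied B -> b)
  Step 29: b b b b b b b b b b b b b b A  =>  b b b b b b b b b b b b b b a   (applied A -> a)
Final yield: b b b b b b b b b b b b b b a
Total rewrite steps: 29

29


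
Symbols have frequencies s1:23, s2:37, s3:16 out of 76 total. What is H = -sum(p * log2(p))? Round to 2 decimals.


Computing entropy H = -sum(p_i * log2(p_i)):
  s1: p = 23/76 = 0.3026, -p*log2(p) = 0.5218
  s2: p = 37/76 = 0.4868, -p*log2(p) = 0.5056
  s3: p = 16/76 = 0.2105, -p*log2(p) = 0.4732
H = sum of terms = 1.5006
Rounded to 2 decimals: 1.50

1.50


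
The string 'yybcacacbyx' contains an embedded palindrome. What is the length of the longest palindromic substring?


Scanning 'yybcacacbyx' for palindromic substrings.
Substring at positions 1-9: 'ybcacacby'.
Check: reverse('ybcacacby') = 'ybcacacby' -> palindrome confirmed.
Neighbouring characters ('y' / 'x') break symmetry, so it cannot extend further.
No longer palindromic substring exists; longest length = 9

9


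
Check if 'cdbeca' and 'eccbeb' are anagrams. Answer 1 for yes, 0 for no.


Sort characters of 'cdbeca': 'abccde'
Sort characters of 'eccbeb': 'bbccee'
Sorted forms differ -> they are NOT anagrams
Result: 0

0


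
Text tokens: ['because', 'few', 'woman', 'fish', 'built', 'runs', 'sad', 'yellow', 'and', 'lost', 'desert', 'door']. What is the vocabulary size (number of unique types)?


Listing all tokens and tracking unique types:
  Token 1: 'because' -> NEW (unique so far: 1)
  Token 2: 'few' -> NEW (unique so far: 2)
  Token 3: 'woman' -> NEW (unique so far: 3)
  Token 4: 'fish' -> NEW (unique so far: 4)
  Token 5: 'built' -> NEW (unique so far: 5)
  Token 6: 'runs' -> NEW (unique so far: 6)
  Token 7: 'sad' -> NEW (unique so far: 7)
  Token 8: 'yellow' -> NEW (unique so far: 8)
  Token 9: 'and' -> NEW (unique so far: 9)
  Token 10: 'lost' -> NEW (unique so far: 10)
  Token 11: 'desert' -> NEW (unique so far: 11)
  Token 12: 'door' -> NEW (unique so far: 12)
Unique types: ('and', 'because', 'built', 'desert', 'door', 'few', 'fish', 'lost', 'runs', 'sad', 'woman', 'yellow')
Vocabulary size: 12

12


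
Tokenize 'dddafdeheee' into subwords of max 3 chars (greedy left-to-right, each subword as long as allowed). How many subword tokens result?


'dddafdeheee' has 11 characters.
Chunking with max size 3:
  Chunk 1: 'ddd' (positions 0-2)
  Chunk 2: 'afd' (positions 3-5)
  Chunk 3: 'ehe' (positions 6-8)
  Chunk 4: 'ee' (positions 9-10)
Total chunks: ceil(11 / 3) = 4

4


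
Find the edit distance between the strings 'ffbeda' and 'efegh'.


Building DP table for s1='ffbeda' (len 6) and s2='efegh' (len 5):
       e  f  e  g  h
    0  1  2  3  4  5
  f 1  1  1  2  3  4
  f 2  2  1  2  3  4
  b 3  3  2  2  3  4
  e 4  3  3  2  3  4
  d 5  4  4  3  3  4
  a 6  5  5  4  4  4
Edit distance = dp[6][5] = 4

4


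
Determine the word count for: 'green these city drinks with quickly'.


Counting words by splitting on spaces:
  Word 1: 'green'
  Word 2: 'these'
  Word 3: 'city'
  Word 4: 'drinks'
  Word 5: 'with'
  Word 6: 'quickly'
Total words: 6

6


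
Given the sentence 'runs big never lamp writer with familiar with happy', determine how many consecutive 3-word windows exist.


Word trigrams from [9] words:
  Trigram 1: (runs big never)
  Trigram 2: (big never lamp)
  Trigram 3: (never lamp writer)
  Trigram 4: (lamp writer with)
  Trigram 5: (writer with familiar)
  Trigram 6: (with familiar with)
  Trigram 7: (familiar with happy)
Total word trigrams: 9 - 2 = 7

7


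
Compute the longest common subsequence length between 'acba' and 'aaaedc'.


DP table for LCS of 'acba' and 'aaaedc':
       a  a  a  e  d  c
    0  0  0  0  0  0  0
  a 0  1  1  1  1  1  1
  c 0  1  1  1  1  1  2
  b 0  1  1  1  1  1  2
  a 0  1  2  2  2  2  2
LCS: 'ac'
LCS length = 2

2


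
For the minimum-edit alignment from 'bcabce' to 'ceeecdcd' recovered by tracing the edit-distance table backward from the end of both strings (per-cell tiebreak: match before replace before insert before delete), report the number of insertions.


Edit distance = 7. Backtracking from cell (6, 8) with preference match > replace > insert > delete,
then listing the resulting alignment 'bcabce' -> 'ceeecdcd' left to right:
  Step 1: insert 'c' [insertion #1]
  Step 2: insert 'e' [insertion #2]
  Step 3: replace b->e
  Step 4: replace c->e
  Step 5: replace a->c
  Step 6: replace b->d
  Step 7: keep 'c'
  Step 8: replace e->d
Total insertions: 2

2


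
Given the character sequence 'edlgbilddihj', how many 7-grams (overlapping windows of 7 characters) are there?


String 'edlgbilddihj' has length L = 12.
Number of overlapping n-grams = L - n + 1
Substituting: 12 - 7 + 1 = 6

6


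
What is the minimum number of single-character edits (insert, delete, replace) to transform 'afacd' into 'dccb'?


Building DP table for s1='afacd' (len 5) and s2='dccb' (len 4):
       d  c  c  b
    0  1  2  3  4
  a 1  1  2  3  4
  f 2  2  2  3  4
  a 3  3  3  3  4
  c 4  4  3  3  4
  d 5  4  4  4  4
Edit distance = dp[5][4] = 4

4


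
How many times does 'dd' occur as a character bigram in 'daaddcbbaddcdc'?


Scanning 'daaddcbbaddcdc' for bigram 'dd':
  Position 0: 'da' -> no
  Position 1: 'aa' -> no
  Position 2: 'ad' -> no
  Position 3: 'dd' -> MATCH
  Position 4: 'dc' -> no
  Position 5: 'cb' -> no
  Position 6: 'bb' -> no
  Position 7: 'ba' -> no
  Position 8: 'ad' -> no
  Position 9: 'dd' -> MATCH
  Position 10: 'dc' -> no
  Position 11: 'cd' -> no
  Position 12: 'dc' -> no
Total matches: 2

2


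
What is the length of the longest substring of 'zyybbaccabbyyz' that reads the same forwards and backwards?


Scanning 'zyybbaccabbyyz' for palindromic substrings.
Substring at positions 0-13: 'zyybbaccabbyyz'.
Check: reverse('zyybbaccabbyyz') = 'zyybbaccabbyyz' -> palindrome confirmed.
No longer palindromic substring exists; longest length = 14

14


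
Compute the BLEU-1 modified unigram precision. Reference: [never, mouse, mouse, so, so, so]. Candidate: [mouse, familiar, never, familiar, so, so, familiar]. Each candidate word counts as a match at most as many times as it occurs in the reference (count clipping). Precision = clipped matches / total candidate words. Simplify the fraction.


Reference word counts: {'mouse': 2, 'never': 1, 'so': 3}
Checking each candidate word (with clipping):
  'mouse' -> in reference (ref count 2, used 1/2) -> match (matches: 1)
  'familiar' -> not in reference -> no match (matches: 1)
  'never' -> in reference (ref count 1, used 1/1) -> match (matches: 2)
  'familiar' -> not in reference -> no match (matches: 2)
  'so' -> in reference (ref count 3, used 1/3) -> match (matches: 3)
  'so' -> in reference (ref count 3, used 2/3) -> match (matches: 4)
  'familiar' -> not in reference -> no match (matches: 4)
Clipped matches: 4, Candidate length: 7
Precision = 4/7

4/7


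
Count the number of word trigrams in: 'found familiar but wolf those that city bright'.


Word trigrams from [8] words:
  Trigram 1: (found familiar but)
  Trigram 2: (familiar but wolf)
  Trigram 3: (but wolf those)
  Trigram 4: (wolf those that)
  Trigram 5: (those that city)
  Trigram 6: (that city bright)
Total word trigrams: 8 - 2 = 6

6


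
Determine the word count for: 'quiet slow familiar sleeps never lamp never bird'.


Counting words by splitting on spaces:
  Word 1: 'quiet'
  Word 2: 'slow'
  Word 3: 'familiar'
  Word 4: 'sleeps'
  Word 5: 'never'
  Word 6: 'lamp'
  Word 7: 'never'
  Word 8: 'bird'
Total words: 8

8


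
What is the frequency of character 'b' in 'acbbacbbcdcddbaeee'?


Scanning 'acbbacbbcdcddbaeee' for 'b':
  Position 2: 'b' -> MATCH (count: 1)
  Position 3: 'b' -> MATCH (count: 2)
  Position 6: 'b' -> MATCH (count: 3)
  Position 7: 'b' -> MATCH (count: 4)
  Position 13: 'b' -> MATCH (count: 5)
Total occurrences of 'b': 5

5


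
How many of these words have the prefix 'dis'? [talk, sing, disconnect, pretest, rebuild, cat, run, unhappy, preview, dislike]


Checking each word for prefix 'dis':
  'talk' -> no (count: 0)
  'sing' -> no (count: 0)
  'disconnect' -> YES, starts with 'dis' (count: 1)
  'pretest' -> no (count: 1)
  'rebuild' -> no (count: 1)
  'cat' -> no (count: 1)
  'run' -> no (count: 1)
  'unhappy' -> no (count: 1)
  'preview' -> no (count: 1)
  'dislike' -> YES, starts with 'dis' (count: 2)
Total with prefix 'dis': 2

2


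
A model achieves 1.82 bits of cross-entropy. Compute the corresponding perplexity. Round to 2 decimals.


Perplexity formula: PP = 2^H
H = 1.82
PP = 2^1.82
Decompose: 2^1.82 = 2^1 * 2^0.82
2^1 = 2, 2^0.82 ~ 1.7654060
PP ~ 2 * 1.7654060 = 3.5308120
Rounded to 2 decimals: 3.53

3.53


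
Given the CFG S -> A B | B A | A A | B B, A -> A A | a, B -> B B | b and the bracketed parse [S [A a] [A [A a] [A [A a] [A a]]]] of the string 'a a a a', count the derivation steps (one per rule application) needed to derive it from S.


Every bracketed nonterminal node [X ...] in the tree is produced by exactly one rule application.
Reading the tree off as a leftmost derivation:
  Step 1: S  =>  A A   (applied S -> A A)
  Step 2: A A  =>  a A   (applied A -> a)
  Step 3: a A  =>  a A A   (applied A -> A A)
  Step 4: a A A  =>  a a A   (applied A -> a)
  Step 5: a a A  =>  a a A A   (applied A -> A A)
  Step 6: a a A A  =>  a a a A   (applied A -> a)
  Step 7: a a a A  =>  a a a a   (applied A -> a)
Final yield: a a a a
Total rewrite steps: 7

7


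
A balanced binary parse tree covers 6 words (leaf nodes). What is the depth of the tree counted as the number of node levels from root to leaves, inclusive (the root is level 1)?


In a balanced binary tree with n leaves the deepest leaf is ceil(log2(n)) edges below the root,
so counting node levels inclusive of root and leaves gives ceil(log2(n)) + 1 levels.
log2(6) = 2.5850
ceil(2.5850) = 3
levels = 3 + 1 = 4

4


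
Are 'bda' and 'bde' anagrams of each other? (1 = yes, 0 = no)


Sort characters of 'bda': 'abd'
Sort characters of 'bde': 'bde'
Sorted forms differ -> they are NOT anagrams
Result: 0

0


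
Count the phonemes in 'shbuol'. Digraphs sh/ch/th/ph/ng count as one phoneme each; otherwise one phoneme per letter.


Parsing 'shbuol' greedily, digraphs first:
  'sh' -> digraph (1 consonant phoneme) (phonemes so far: 1)
  'b' -> consonant phoneme (phonemes so far: 2)
  'u' -> vowel phoneme (phonemes so far: 3)
  'o' -> vowel phoneme (phonemes so far: 4)
  'l' -> consonant phoneme (phonemes so far: 5)
Total phonemes: 5

5


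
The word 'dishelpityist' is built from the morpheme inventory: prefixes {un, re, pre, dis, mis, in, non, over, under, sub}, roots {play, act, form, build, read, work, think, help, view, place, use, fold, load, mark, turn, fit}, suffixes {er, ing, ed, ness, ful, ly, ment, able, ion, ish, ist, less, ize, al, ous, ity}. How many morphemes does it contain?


Segmenting 'dishelpityist' against the inventory:
  'dis' -> prefix (morpheme 1)
  'help' -> root (morpheme 2)
  'ity' -> suffix (morpheme 3)
  'ist' -> suffix (morpheme 4)
Total morphemes: 4

4


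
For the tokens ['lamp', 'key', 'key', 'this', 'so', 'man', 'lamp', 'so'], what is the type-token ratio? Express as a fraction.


Tokens: 8
Unique types: ('key', 'lamp', 'man', 'so', 'this') = 5
TTR = 5/8
Already in lowest terms.

5/8


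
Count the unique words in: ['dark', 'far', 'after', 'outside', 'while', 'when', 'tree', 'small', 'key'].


Listing all tokens and tracking unique types:
  Token 1: 'dark' -> NEW (unique so far: 1)
  Token 2: 'far' -> NEW (unique so far: 2)
  Token 3: 'after' -> NEW (unique so far: 3)
  Token 4: 'outside' -> NEW (unique so far: 4)
  Token 5: 'while' -> NEW (unique so far: 5)
  Token 6: 'when' -> NEW (unique so far: 6)
  Token 7: 'tree' -> NEW (unique so far: 7)
  Token 8: 'small' -> NEW (unique so far: 8)
  Token 9: 'key' -> NEW (unique so far: 9)
Unique types: ('after', 'dark', 'far', 'key', 'outside', 'small', 'tree', 'when', 'while')
Vocabulary size: 9

9


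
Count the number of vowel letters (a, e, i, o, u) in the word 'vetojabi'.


Scanning each character of 'vetojabi':
  Position 1: 'v' -> consonant (running count: 0)
  Position 2: 'e' -> vowel (running count: 1)
  Position 3: 't' -> consonant (running count: 1)
  Position 4: 'o' -> vowel (running count: 2)
  Position 5: 'j' -> consonant (running count: 2)
  Position 6: 'a' -> vowel (running count: 3)
  Position 7: 'b' -> consonant (running count: 3)
  Position 8: 'i' -> vowel (running count: 4)
Total vowels: 4

4


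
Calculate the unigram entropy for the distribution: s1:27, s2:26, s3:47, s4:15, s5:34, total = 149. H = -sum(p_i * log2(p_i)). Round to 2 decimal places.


Computing entropy H = -sum(p_i * log2(p_i)):
  s1: p = 27/149 = 0.1812, -p*log2(p) = 0.4465
  s2: p = 26/149 = 0.1745, -p*log2(p) = 0.4395
  s3: p = 47/149 = 0.3154, -p*log2(p) = 0.5251
  s4: p = 15/149 = 0.1007, -p*log2(p) = 0.3335
  s5: p = 34/149 = 0.2282, -p*log2(p) = 0.4864
H = sum of terms = 2.2310
Rounded to 2 decimals: 2.23

2.23


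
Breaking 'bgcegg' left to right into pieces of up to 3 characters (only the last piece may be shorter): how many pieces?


'bgcegg' has 6 characters.
Chunking with max size 3:
  Chunk 1: 'bgc' (positions 0-2)
  Chunk 2: 'egg' (positions 3-5)
Total chunks: ceil(6 / 3) = 2

2


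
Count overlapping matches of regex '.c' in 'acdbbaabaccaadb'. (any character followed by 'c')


Pattern: .c means any character followed by 'c'.
Scanning 'acdbbaabaccaadb' position-by-position:
  Pos 0: window 'ac' -> MATCH
  Pos 1: window 'cd' -> no
  Pos 2: window 'db' -> no
  Pos 3: window 'bb' -> no
  Pos 4: window 'ba' -> no
  Pos 5: window 'aa' -> no
  Pos 6: window 'ab' -> no
  Pos 7: window 'ba' -> no
  Pos 8: window 'ac' -> MATCH
  Pos 9: window 'cc' -> MATCH
  Pos 10: window 'ca' -> no
  Pos 11: window 'aa' -> no
  Pos 12: window 'ad' -> no
  Pos 13: window 'db' -> no
  Pos 14: window 'b' -> no
Total matches: 3

3


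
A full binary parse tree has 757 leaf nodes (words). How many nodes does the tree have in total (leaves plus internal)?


Leaf nodes (terminals): 757
Internal nodes = n - 1 = 757 - 1 = 756
Total = leaves + internal = 757 + 756 = 1513

1513


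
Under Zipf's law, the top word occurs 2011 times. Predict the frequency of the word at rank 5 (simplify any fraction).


Zipf's law: freq(rank) = f1 / rank
f1 = 2011, rank = 5
freq = 2011 / 5
GCD(2011, 5) = 1
Simplified: 2011/5

2011/5


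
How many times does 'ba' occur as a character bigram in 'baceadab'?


Scanning 'baceadab' for bigram 'ba':
  Position 0: 'ba' -> MATCH
  Position 1: 'ac' -> no
  Position 2: 'ce' -> no
  Position 3: 'ea' -> no
  Position 4: 'ad' -> no
  Position 5: 'da' -> no
  Position 6: 'ab' -> no
Total matches: 1

1


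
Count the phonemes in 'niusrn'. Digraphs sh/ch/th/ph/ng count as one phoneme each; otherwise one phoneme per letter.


Parsing 'niusrn' greedily, digraphs first:
  'n' -> consonant phoneme (phonemes so far: 1)
  'i' -> vowel phoneme (phonemes so far: 2)
  'u' -> vowel phoneme (phonemes so far: 3)
  's' -> consonant phoneme (phonemes so far: 4)
  'r' -> consonant phoneme (phonemes so far: 5)
  'n' -> consonant phoneme (phonemes so far: 6)
Total phonemes: 6

6


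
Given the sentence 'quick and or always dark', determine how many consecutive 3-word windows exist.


Word trigrams from [5] words:
  Trigram 1: (quick and or)
  Trigram 2: (and or always)
  Trigram 3: (or always dark)
Total word trigrams: 5 - 2 = 3

3


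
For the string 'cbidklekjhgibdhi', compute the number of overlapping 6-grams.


String 'cbidklekjhgibdhi' has length L = 16.
Number of overlapping n-grams = L - n + 1
Substituting: 16 - 6 + 1 = 11

11


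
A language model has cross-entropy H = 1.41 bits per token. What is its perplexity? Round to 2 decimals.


Perplexity formula: PP = 2^H
H = 1.41
PP = 2^1.41
Decompose: 2^1.41 = 2^1 * 2^0.41
2^1 = 2, 2^0.41 ~ 1.3286858
PP ~ 2 * 1.3286858 = 2.6573716
Rounded to 2 decimals: 2.66

2.66


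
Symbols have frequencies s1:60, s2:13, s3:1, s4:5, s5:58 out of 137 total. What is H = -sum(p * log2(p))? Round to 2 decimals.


Computing entropy H = -sum(p_i * log2(p_i)):
  s1: p = 60/137 = 0.4380, -p*log2(p) = 0.5217
  s2: p = 13/137 = 0.0949, -p*log2(p) = 0.3224
  s3: p = 1/137 = 0.0073, -p*log2(p) = 0.0518
  s4: p = 5/137 = 0.0365, -p*log2(p) = 0.1743
  s5: p = 58/137 = 0.4234, -p*log2(p) = 0.5250
H = sum of terms = 1.5952
Rounded to 2 decimals: 1.60

1.60


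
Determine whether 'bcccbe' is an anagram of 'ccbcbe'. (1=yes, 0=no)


Sort characters of 'bcccbe': 'bbccce'
Sort characters of 'ccbcbe': 'bbccce'
Sorted forms match -> they ARE anagrams
Result: 1

1


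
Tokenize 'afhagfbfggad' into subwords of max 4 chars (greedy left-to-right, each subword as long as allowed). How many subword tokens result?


'afhagfbfggad' has 12 characters.
Chunking with max size 4:
  Chunk 1: 'afha' (positions 0-3)
  Chunk 2: 'gfbf' (positions 4-7)
  Chunk 3: 'ggad' (positions 8-11)
Total chunks: ceil(12 / 4) = 3

3


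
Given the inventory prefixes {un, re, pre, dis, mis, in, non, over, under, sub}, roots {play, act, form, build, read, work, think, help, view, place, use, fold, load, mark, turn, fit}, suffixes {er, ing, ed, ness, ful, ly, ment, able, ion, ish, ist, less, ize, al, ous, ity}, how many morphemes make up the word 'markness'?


Segmenting 'markness' against the inventory:
  'mark' -> root (morpheme 1)
  'ness' -> suffix (morpheme 2)
Total morphemes: 2

2


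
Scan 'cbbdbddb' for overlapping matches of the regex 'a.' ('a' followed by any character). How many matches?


Pattern: a. means 'a' followed by any character.
Scanning 'cbbdbddb' position-by-position:
  Pos 0: window 'cb' -> no
  Pos 1: window 'bb' -> no
  Pos 2: window 'bd' -> no
  Pos 3: window 'db' -> no
  Pos 4: window 'bd' -> no
  Pos 5: window 'dd' -> no
  Pos 6: window 'db' -> no
  Pos 7: window 'b' -> no
Total matches: 0

0


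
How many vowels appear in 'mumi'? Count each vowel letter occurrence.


Scanning each character of 'mumi':
  Position 1: 'm' -> consonant (running count: 0)
  Position 2: 'u' -> vowel (running count: 1)
  Position 3: 'm' -> consonant (running count: 1)
  Position 4: 'i' -> vowel (running count: 2)
Total vowels: 2

2


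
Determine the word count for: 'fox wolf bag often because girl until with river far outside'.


Counting words by splitting on spaces:
  Word 1: 'fox'
  Word 2: 'wolf'
  Word 3: 'bag'
  Word 4: 'often'
  Word 5: 'because'
  Word 6: 'girl'
  Word 7: 'until'
  Word 8: 'with'
  Word 9: 'river'
  Word 10: 'far'
  Word 11: 'outside'
Total words: 11

11


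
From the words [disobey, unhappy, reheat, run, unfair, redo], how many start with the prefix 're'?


Checking each word for prefix 're':
  'disobey' -> no (count: 0)
  'unhappy' -> no (count: 0)
  'reheat' -> YES, starts with 're' (count: 1)
  'run' -> no (count: 1)
  'unfair' -> no (count: 1)
  'redo' -> YES, starts with 're' (count: 2)
Total with prefix 're': 2

2


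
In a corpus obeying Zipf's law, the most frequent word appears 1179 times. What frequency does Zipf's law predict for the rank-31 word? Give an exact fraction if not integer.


Zipf's law: freq(rank) = f1 / rank
f1 = 1179, rank = 31
freq = 1179 / 31
GCD(1179, 31) = 1
Simplified: 1179/31

1179/31


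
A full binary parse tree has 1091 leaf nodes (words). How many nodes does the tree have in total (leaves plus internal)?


Leaf nodes (terminals): 1091
Internal nodes = n - 1 = 1091 - 1 = 1090
Total = leaves + internal = 1091 + 1090 = 2181

2181


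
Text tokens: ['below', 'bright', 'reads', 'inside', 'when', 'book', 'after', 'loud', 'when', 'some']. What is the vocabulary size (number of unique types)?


Listing all tokens and tracking unique types:
  Token 1: 'below' -> NEW (unique so far: 1)
  Token 2: 'bright' -> NEW (unique so far: 2)
  Token 3: 'reads' -> NEW (unique so far: 3)
  Token 4: 'inside' -> NEW (unique so far: 4)
  Token 5: 'when' -> NEW (unique so far: 5)
  Token 6: 'book' -> NEW (unique so far: 6)
  Token 7: 'after' -> NEW (unique so far: 7)
  Token 8: 'loud' -> NEW (unique so far: 8)
  Token 9: 'when' -> duplicate (unique so far: 8)
  Token 10: 'some' -> NEW (unique so far: 9)
Unique types: ('after', 'below', 'book', 'bright', 'inside', 'loud', 'reads', 'some', 'when')
Vocabulary size: 9

9


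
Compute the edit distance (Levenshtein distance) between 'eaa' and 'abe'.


Building DP table for s1='eaa' (len 3) and s2='abe' (len 3):
       a  b  e
    0  1  2  3
  e 1  1  2  2
  a 2  1  2  3
  a 3  2  2  3
Edit distance = dp[3][3] = 3

3


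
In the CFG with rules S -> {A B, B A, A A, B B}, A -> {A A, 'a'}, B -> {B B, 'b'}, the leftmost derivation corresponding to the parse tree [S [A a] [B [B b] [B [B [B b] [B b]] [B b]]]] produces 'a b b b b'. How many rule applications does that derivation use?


Every bracketed nonterminal node [X ...] in the tree is produced by exactly one rule application.
Reading the tree off as a leftmost derivation:
  Step 1: S  =>  A B   (applied S -> A B)
  Step 2: A B  =>  a B   (applied A -> a)
  Step 3: a B  =>  a B B   (applied B -> B B)
  Step 4: a B B  =>  a b B   (applied B -> b)
  Step 5: a b B  =>  a b B B   (applied B -> B B)
  Step 6: a b B B  =>  a b B B B   (applied B -> B B)
  Step 7: a b B B B  =>  a b b B B   (applied B -> b)
  Step 8: a b b B B  =>  a b b b B   (applied B -> b)
  Step 9: a b b b B  =>  a b b b b   (applied B -> b)
Final yield: a b b b b
Total rewrite steps: 9

9
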